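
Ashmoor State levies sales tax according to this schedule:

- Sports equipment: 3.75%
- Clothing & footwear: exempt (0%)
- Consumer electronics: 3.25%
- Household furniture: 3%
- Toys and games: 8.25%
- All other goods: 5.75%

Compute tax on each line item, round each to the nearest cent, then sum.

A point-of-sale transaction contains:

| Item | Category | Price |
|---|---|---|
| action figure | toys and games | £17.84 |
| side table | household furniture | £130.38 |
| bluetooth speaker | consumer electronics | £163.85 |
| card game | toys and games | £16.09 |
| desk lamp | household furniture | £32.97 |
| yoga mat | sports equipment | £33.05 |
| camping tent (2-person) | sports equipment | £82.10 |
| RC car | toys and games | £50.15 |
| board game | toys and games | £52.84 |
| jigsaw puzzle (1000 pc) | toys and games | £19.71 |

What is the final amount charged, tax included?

£626.46

Action figure £17.84: toys and games → 8.25% → £1.47
Side table £130.38: household furniture → 3% → £3.91
Bluetooth speaker £163.85: consumer electronics → 3.25% → £5.33
Card game £16.09: toys and games → 8.25% → £1.33
Desk lamp £32.97: household furniture → 3% → £0.99
Yoga mat £33.05: sports equipment → 3.75% → £1.24
Camping tent (2-person) £82.10: sports equipment → 3.75% → £3.08
RC car £50.15: toys and games → 8.25% → £4.14
Board game £52.84: toys and games → 8.25% → £4.36
Jigsaw puzzle (1000 pc) £19.71: toys and games → 8.25% → £1.63
Subtotal = £598.98; tax = £27.48; total due = £626.46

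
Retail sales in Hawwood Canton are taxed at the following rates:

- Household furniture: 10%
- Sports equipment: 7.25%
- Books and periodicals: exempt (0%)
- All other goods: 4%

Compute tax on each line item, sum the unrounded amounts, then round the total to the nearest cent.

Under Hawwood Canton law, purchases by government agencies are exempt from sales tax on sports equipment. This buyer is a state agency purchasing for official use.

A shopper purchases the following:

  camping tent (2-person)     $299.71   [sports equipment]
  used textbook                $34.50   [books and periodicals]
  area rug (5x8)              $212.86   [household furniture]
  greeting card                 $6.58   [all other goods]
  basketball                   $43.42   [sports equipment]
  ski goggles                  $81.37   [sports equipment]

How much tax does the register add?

Camping tent (2-person) $299.71: sports equipment, buyer-exempt → 0% → $0.00
Used textbook $34.50: books and periodicals → 0% → $0.00
Area rug (5x8) $212.86: household furniture → 10% → $21.286
Greeting card $6.58: all other goods → 4% → $0.2632
Basketball $43.42: sports equipment, buyer-exempt → 0% → $0.00
Ski goggles $81.37: sports equipment, buyer-exempt → 0% → $0.00
Unrounded tax sum = $21.5492 → $21.55

$21.55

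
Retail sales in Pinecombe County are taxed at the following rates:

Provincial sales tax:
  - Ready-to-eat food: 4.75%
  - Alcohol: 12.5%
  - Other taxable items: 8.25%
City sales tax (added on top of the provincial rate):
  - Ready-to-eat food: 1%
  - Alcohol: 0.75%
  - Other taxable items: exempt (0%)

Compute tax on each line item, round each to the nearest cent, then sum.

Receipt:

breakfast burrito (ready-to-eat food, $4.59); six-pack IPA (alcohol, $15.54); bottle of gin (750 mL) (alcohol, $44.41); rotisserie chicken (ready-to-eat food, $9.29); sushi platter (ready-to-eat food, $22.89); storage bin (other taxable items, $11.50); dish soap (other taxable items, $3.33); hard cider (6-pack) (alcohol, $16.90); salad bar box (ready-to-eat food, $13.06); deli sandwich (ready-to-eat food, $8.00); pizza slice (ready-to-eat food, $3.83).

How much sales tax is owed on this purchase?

Breakfast burrito $4.59: ready-to-eat food → 4.75% + 1% city = 5.75% → $0.26
Six-pack IPA $15.54: alcohol → 12.5% + 0.75% city = 13.25% → $2.06
Bottle of gin (750 mL) $44.41: alcohol → 12.5% + 0.75% city = 13.25% → $5.88
Rotisserie chicken $9.29: ready-to-eat food → 4.75% + 1% city = 5.75% → $0.53
Sushi platter $22.89: ready-to-eat food → 4.75% + 1% city = 5.75% → $1.32
Storage bin $11.50: other taxable items → 8.25% + 0% city = 8.25% → $0.95
Dish soap $3.33: other taxable items → 8.25% + 0% city = 8.25% → $0.27
Hard cider (6-pack) $16.90: alcohol → 12.5% + 0.75% city = 13.25% → $2.24
Salad bar box $13.06: ready-to-eat food → 4.75% + 1% city = 5.75% → $0.75
Deli sandwich $8.00: ready-to-eat food → 4.75% + 1% city = 5.75% → $0.46
Pizza slice $3.83: ready-to-eat food → 4.75% + 1% city = 5.75% → $0.22
Total tax = $0.26 + $2.06 + $5.88 + $0.53 + $1.32 + $0.95 + $0.27 + $2.24 + $0.75 + $0.46 + $0.22 = $14.94

$14.94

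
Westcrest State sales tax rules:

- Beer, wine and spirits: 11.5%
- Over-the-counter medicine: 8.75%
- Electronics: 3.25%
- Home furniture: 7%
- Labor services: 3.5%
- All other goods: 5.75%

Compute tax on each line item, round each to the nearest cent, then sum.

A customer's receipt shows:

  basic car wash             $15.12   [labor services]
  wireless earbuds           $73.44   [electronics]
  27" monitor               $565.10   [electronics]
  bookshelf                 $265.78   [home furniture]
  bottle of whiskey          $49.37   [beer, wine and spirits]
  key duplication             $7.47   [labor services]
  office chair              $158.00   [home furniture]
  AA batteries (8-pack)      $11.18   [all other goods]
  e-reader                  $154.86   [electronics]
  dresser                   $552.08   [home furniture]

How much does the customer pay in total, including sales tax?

Basic car wash $15.12: labor services → 3.5% → $0.53
Wireless earbuds $73.44: electronics → 3.25% → $2.39
27" monitor $565.10: electronics → 3.25% → $18.37
Bookshelf $265.78: home furniture → 7% → $18.60
Bottle of whiskey $49.37: beer, wine and spirits → 11.5% → $5.68
Key duplication $7.47: labor services → 3.5% → $0.26
Office chair $158.00: home furniture → 7% → $11.06
AA batteries (8-pack) $11.18: all other goods → 5.75% → $0.64
E-reader $154.86: electronics → 3.25% → $5.03
Dresser $552.08: home furniture → 7% → $38.65
Subtotal = $1852.40; tax = $101.21; total due = $1953.61

$1953.61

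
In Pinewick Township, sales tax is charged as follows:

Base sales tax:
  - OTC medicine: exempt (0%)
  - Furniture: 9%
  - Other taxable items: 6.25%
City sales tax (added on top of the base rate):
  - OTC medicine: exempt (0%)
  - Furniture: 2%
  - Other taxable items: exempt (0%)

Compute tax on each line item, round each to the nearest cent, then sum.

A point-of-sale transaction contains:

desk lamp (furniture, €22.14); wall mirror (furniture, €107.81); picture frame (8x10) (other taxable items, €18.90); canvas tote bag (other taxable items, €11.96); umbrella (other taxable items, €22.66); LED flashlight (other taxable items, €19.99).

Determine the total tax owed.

Desk lamp €22.14: furniture → 9% + 2% city = 11% → €2.44
Wall mirror €107.81: furniture → 9% + 2% city = 11% → €11.86
Picture frame (8x10) €18.90: other taxable items → 6.25% + 0% city = 6.25% → €1.18
Canvas tote bag €11.96: other taxable items → 6.25% + 0% city = 6.25% → €0.75
Umbrella €22.66: other taxable items → 6.25% + 0% city = 6.25% → €1.42
LED flashlight €19.99: other taxable items → 6.25% + 0% city = 6.25% → €1.25
Total tax = €2.44 + €11.86 + €1.18 + €0.75 + €1.42 + €1.25 = €18.90

€18.90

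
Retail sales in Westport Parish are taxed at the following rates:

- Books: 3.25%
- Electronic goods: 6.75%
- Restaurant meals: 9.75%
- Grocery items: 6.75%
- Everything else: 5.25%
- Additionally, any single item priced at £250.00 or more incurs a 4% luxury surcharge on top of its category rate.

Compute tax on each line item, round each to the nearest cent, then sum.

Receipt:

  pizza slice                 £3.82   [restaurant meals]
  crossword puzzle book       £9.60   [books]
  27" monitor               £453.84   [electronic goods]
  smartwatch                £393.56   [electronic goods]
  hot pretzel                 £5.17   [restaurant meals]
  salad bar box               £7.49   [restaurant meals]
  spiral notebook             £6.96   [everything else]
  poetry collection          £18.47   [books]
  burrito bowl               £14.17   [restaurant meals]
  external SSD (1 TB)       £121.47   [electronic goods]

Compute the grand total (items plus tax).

Pizza slice £3.82: restaurant meals → 9.75% → £0.37
Crossword puzzle book £9.60: books → 3.25% → £0.31
27" monitor £453.84: electronic goods → 6.75% + 4% surcharge = 10.75% → £48.79
Smartwatch £393.56: electronic goods → 6.75% + 4% surcharge = 10.75% → £42.31
Hot pretzel £5.17: restaurant meals → 9.75% → £0.50
Salad bar box £7.49: restaurant meals → 9.75% → £0.73
Spiral notebook £6.96: everything else → 5.25% → £0.37
Poetry collection £18.47: books → 3.25% → £0.60
Burrito bowl £14.17: restaurant meals → 9.75% → £1.38
External SSD (1 TB) £121.47: electronic goods → 6.75% → £8.20
Subtotal = £1034.55; tax = £103.56; total due = £1138.11

£1138.11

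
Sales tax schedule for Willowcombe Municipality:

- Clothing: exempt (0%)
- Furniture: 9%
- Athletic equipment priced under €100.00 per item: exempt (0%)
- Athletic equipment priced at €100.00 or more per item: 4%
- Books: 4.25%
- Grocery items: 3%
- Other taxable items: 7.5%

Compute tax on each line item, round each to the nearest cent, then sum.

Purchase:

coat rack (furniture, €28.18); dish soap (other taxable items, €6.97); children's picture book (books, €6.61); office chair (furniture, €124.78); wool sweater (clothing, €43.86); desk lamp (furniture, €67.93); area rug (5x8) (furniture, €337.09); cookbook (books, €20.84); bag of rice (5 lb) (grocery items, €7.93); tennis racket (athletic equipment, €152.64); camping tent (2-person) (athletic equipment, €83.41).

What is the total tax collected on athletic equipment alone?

€6.11

Tennis racket €152.64: athletic equipment, €100.00 or more → 4% → €6.11
Camping tent (2-person) €83.41: athletic equipment, under €100.00 → 0% → €0.00
Tax on athletic equipment = €6.11 + €0.00 = €6.11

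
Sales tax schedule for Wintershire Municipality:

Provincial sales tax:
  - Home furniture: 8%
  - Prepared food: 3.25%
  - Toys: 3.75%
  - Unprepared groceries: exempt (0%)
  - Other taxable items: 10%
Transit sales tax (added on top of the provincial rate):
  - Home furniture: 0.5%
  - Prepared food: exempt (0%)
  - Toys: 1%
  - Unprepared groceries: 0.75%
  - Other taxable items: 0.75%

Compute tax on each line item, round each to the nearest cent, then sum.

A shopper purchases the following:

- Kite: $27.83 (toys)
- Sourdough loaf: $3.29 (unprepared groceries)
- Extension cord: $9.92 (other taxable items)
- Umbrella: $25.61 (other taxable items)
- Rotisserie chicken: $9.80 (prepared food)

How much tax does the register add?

Kite $27.83: toys → 3.75% + 1% transit = 4.75% → $1.32
Sourdough loaf $3.29: unprepared groceries → 0% + 0.75% transit = 0.75% → $0.02
Extension cord $9.92: other taxable items → 10% + 0.75% transit = 10.75% → $1.07
Umbrella $25.61: other taxable items → 10% + 0.75% transit = 10.75% → $2.75
Rotisserie chicken $9.80: prepared food → 3.25% + 0% transit = 3.25% → $0.32
Total tax = $1.32 + $0.02 + $1.07 + $2.75 + $0.32 = $5.48

$5.48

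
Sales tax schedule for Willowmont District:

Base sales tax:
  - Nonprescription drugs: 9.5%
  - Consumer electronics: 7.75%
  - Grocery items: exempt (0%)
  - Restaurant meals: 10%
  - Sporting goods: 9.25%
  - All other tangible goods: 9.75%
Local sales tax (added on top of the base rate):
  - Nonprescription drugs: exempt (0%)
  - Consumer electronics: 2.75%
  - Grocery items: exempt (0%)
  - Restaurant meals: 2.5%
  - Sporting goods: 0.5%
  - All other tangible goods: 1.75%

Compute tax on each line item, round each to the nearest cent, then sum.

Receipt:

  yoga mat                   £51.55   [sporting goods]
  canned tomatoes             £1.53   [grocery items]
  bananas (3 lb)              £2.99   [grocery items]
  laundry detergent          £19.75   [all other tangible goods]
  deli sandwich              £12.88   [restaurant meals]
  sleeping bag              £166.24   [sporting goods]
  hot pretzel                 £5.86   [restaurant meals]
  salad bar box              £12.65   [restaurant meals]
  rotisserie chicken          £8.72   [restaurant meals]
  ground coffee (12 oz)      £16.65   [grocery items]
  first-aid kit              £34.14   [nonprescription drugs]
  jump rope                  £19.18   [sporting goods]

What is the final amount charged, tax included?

Yoga mat £51.55: sporting goods → 9.25% + 0.5% local = 9.75% → £5.03
Canned tomatoes £1.53: grocery items → 0% + 0% local = 0% → £0.00
Bananas (3 lb) £2.99: grocery items → 0% + 0% local = 0% → £0.00
Laundry detergent £19.75: all other tangible goods → 9.75% + 1.75% local = 11.5% → £2.27
Deli sandwich £12.88: restaurant meals → 10% + 2.5% local = 12.5% → £1.61
Sleeping bag £166.24: sporting goods → 9.25% + 0.5% local = 9.75% → £16.21
Hot pretzel £5.86: restaurant meals → 10% + 2.5% local = 12.5% → £0.73
Salad bar box £12.65: restaurant meals → 10% + 2.5% local = 12.5% → £1.58
Rotisserie chicken £8.72: restaurant meals → 10% + 2.5% local = 12.5% → £1.09
Ground coffee (12 oz) £16.65: grocery items → 0% + 0% local = 0% → £0.00
First-aid kit £34.14: nonprescription drugs → 9.5% + 0% local = 9.5% → £3.24
Jump rope £19.18: sporting goods → 9.25% + 0.5% local = 9.75% → £1.87
Subtotal = £352.14; tax = £33.63; total due = £385.77

£385.77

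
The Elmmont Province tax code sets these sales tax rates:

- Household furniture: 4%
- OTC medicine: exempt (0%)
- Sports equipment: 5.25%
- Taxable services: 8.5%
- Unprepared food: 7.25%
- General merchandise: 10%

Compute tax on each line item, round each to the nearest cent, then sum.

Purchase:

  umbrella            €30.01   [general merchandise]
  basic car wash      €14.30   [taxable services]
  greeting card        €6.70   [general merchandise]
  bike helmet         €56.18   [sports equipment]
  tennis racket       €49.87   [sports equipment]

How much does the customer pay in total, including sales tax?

Umbrella €30.01: general merchandise → 10% → €3.00
Basic car wash €14.30: taxable services → 8.5% → €1.22
Greeting card €6.70: general merchandise → 10% → €0.67
Bike helmet €56.18: sports equipment → 5.25% → €2.95
Tennis racket €49.87: sports equipment → 5.25% → €2.62
Subtotal = €157.06; tax = €10.46; total due = €167.52

€167.52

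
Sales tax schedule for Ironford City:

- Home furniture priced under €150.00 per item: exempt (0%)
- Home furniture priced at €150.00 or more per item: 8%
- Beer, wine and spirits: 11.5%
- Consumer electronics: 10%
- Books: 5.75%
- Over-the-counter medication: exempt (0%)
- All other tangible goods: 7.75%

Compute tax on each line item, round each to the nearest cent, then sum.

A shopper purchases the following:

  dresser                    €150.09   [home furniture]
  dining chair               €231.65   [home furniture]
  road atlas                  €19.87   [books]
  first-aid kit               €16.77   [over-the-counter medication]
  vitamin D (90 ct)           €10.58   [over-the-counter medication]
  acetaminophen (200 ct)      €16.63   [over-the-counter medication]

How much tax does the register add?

Dresser €150.09: home furniture, €150.00 or more → 8% → €12.01
Dining chair €231.65: home furniture, €150.00 or more → 8% → €18.53
Road atlas €19.87: books → 5.75% → €1.14
First-aid kit €16.77: over-the-counter medication → 0% → €0.00
Vitamin D (90 ct) €10.58: over-the-counter medication → 0% → €0.00
Acetaminophen (200 ct) €16.63: over-the-counter medication → 0% → €0.00
Total tax = €12.01 + €18.53 + €1.14 = €31.68

€31.68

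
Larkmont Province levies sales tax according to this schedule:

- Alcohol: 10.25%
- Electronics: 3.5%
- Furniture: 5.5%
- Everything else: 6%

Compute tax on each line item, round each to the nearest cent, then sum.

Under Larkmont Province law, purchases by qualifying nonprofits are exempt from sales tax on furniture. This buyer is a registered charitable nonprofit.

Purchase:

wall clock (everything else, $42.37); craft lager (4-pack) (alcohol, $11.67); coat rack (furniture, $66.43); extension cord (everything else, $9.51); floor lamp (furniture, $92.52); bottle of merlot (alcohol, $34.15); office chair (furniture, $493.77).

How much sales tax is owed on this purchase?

Wall clock $42.37: everything else → 6% → $2.54
Craft lager (4-pack) $11.67: alcohol → 10.25% → $1.20
Coat rack $66.43: furniture, buyer-exempt → 0% → $0.00
Extension cord $9.51: everything else → 6% → $0.57
Floor lamp $92.52: furniture, buyer-exempt → 0% → $0.00
Bottle of merlot $34.15: alcohol → 10.25% → $3.50
Office chair $493.77: furniture, buyer-exempt → 0% → $0.00
Total tax = $2.54 + $1.20 + $0.57 + $3.50 = $7.81

$7.81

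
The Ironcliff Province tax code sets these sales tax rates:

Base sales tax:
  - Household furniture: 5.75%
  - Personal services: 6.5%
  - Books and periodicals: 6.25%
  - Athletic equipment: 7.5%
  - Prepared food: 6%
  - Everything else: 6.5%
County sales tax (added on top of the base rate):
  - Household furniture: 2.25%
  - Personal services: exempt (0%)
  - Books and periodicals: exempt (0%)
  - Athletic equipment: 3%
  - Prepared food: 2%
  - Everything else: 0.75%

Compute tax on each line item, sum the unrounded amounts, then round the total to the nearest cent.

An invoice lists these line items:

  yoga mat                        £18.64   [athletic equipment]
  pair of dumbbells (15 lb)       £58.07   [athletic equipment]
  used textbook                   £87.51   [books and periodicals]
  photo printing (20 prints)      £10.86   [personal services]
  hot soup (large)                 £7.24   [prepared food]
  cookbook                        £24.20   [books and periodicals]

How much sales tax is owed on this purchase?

£16.32

Yoga mat £18.64: athletic equipment → 7.5% + 3% county = 10.5% → £1.9572
Pair of dumbbells (15 lb) £58.07: athletic equipment → 7.5% + 3% county = 10.5% → £6.09735
Used textbook £87.51: books and periodicals → 6.25% + 0% county = 6.25% → £5.469375
Photo printing (20 prints) £10.86: personal services → 6.5% + 0% county = 6.5% → £0.7059
Hot soup (large) £7.24: prepared food → 6% + 2% county = 8% → £0.5792
Cookbook £24.20: books and periodicals → 6.25% + 0% county = 6.25% → £1.5125
Unrounded tax sum = £16.321525 → £16.32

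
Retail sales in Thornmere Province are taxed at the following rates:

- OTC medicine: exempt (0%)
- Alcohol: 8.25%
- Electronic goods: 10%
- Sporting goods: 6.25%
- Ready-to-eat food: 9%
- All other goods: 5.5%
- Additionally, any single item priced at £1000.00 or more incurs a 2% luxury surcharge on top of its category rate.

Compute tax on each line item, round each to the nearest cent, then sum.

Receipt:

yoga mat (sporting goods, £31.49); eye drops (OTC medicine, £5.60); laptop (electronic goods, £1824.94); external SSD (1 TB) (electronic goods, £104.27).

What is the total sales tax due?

£231.39

Yoga mat £31.49: sporting goods → 6.25% → £1.97
Eye drops £5.60: OTC medicine → 0% → £0.00
Laptop £1824.94: electronic goods → 10% + 2% surcharge = 12% → £218.99
External SSD (1 TB) £104.27: electronic goods → 10% → £10.43
Total tax = £1.97 + £218.99 + £10.43 = £231.39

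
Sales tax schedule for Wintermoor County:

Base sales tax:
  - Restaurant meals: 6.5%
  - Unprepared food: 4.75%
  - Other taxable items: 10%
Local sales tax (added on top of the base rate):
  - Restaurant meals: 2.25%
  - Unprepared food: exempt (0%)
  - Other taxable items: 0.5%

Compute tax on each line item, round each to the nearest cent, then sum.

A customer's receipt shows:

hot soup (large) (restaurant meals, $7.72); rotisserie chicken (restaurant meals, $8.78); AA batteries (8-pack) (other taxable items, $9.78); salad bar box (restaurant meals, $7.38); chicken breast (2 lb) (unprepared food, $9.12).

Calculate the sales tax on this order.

$3.56

Hot soup (large) $7.72: restaurant meals → 6.5% + 2.25% local = 8.75% → $0.68
Rotisserie chicken $8.78: restaurant meals → 6.5% + 2.25% local = 8.75% → $0.77
AA batteries (8-pack) $9.78: other taxable items → 10% + 0.5% local = 10.5% → $1.03
Salad bar box $7.38: restaurant meals → 6.5% + 2.25% local = 8.75% → $0.65
Chicken breast (2 lb) $9.12: unprepared food → 4.75% + 0% local = 4.75% → $0.43
Total tax = $0.68 + $0.77 + $1.03 + $0.65 + $0.43 = $3.56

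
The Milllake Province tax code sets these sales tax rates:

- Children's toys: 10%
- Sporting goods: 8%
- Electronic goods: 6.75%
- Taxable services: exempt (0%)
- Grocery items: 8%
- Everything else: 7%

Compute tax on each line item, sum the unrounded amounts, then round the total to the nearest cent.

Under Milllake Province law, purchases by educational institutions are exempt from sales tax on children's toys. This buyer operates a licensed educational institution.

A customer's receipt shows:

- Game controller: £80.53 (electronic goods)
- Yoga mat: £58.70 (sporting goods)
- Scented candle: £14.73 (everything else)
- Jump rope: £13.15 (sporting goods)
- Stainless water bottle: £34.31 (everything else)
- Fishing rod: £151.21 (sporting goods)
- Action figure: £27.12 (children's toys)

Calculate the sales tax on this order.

Game controller £80.53: electronic goods → 6.75% → £5.435775
Yoga mat £58.70: sporting goods → 8% → £4.696
Scented candle £14.73: everything else → 7% → £1.0311
Jump rope £13.15: sporting goods → 8% → £1.052
Stainless water bottle £34.31: everything else → 7% → £2.4017
Fishing rod £151.21: sporting goods → 8% → £12.0968
Action figure £27.12: children's toys, buyer-exempt → 0% → £0.00
Unrounded tax sum = £26.713375 → £26.71

£26.71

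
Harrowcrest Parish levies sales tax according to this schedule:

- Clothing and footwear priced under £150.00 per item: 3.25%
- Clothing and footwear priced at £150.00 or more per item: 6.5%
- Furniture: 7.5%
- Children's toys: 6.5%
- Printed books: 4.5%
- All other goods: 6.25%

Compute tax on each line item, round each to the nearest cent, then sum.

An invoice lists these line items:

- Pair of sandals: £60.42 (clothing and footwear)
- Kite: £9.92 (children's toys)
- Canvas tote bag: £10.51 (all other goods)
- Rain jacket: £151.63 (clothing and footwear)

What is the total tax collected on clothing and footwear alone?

£11.82

Pair of sandals £60.42: clothing and footwear, under £150.00 → 3.25% → £1.96
Rain jacket £151.63: clothing and footwear, £150.00 or more → 6.5% → £9.86
Tax on clothing and footwear = £1.96 + £9.86 = £11.82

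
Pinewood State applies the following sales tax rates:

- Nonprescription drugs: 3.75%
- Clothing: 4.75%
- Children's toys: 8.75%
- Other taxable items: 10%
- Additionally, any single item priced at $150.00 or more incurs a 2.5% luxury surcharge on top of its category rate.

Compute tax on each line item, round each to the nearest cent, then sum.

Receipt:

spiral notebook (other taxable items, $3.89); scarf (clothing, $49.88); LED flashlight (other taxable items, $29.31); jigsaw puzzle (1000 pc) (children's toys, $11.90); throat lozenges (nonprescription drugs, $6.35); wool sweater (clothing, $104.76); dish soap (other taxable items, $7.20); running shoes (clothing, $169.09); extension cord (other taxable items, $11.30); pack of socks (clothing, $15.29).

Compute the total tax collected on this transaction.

Spiral notebook $3.89: other taxable items → 10% → $0.39
Scarf $49.88: clothing → 4.75% → $2.37
LED flashlight $29.31: other taxable items → 10% → $2.93
Jigsaw puzzle (1000 pc) $11.90: children's toys → 8.75% → $1.04
Throat lozenges $6.35: nonprescription drugs → 3.75% → $0.24
Wool sweater $104.76: clothing → 4.75% → $4.98
Dish soap $7.20: other taxable items → 10% → $0.72
Running shoes $169.09: clothing → 4.75% + 2.5% surcharge = 7.25% → $12.26
Extension cord $11.30: other taxable items → 10% → $1.13
Pack of socks $15.29: clothing → 4.75% → $0.73
Total tax = $0.39 + $2.37 + $2.93 + $1.04 + $0.24 + $4.98 + $0.72 + $12.26 + $1.13 + $0.73 = $26.79

$26.79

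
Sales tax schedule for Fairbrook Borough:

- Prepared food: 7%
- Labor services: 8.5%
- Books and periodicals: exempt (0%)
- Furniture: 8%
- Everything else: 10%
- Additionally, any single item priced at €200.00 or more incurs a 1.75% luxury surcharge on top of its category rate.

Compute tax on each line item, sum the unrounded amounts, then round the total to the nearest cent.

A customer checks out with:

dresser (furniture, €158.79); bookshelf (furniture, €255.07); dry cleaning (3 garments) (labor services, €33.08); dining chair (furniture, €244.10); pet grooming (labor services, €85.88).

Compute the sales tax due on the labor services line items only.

€10.11

Dry cleaning (3 garments) €33.08: labor services → 8.5% → €2.8118
Pet grooming €85.88: labor services → 8.5% → €7.2998
Tax on labor services: unrounded sum = €10.1116 → €10.11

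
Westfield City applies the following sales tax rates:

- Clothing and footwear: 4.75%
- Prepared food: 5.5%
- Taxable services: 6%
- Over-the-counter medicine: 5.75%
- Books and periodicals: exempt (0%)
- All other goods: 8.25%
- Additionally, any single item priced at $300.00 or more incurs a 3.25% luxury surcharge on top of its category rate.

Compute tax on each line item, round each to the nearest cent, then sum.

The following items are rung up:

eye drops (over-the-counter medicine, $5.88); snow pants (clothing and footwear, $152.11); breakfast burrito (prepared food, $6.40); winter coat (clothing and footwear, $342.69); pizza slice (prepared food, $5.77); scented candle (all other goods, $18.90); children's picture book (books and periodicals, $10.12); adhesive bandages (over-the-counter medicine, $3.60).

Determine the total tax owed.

$37.43

Eye drops $5.88: over-the-counter medicine → 5.75% → $0.34
Snow pants $152.11: clothing and footwear → 4.75% → $7.23
Breakfast burrito $6.40: prepared food → 5.5% → $0.35
Winter coat $342.69: clothing and footwear → 4.75% + 3.25% surcharge = 8% → $27.42
Pizza slice $5.77: prepared food → 5.5% → $0.32
Scented candle $18.90: all other goods → 8.25% → $1.56
Children's picture book $10.12: books and periodicals → 0% → $0.00
Adhesive bandages $3.60: over-the-counter medicine → 5.75% → $0.21
Total tax = $0.34 + $7.23 + $0.35 + $27.42 + $0.32 + $1.56 + $0.21 = $37.43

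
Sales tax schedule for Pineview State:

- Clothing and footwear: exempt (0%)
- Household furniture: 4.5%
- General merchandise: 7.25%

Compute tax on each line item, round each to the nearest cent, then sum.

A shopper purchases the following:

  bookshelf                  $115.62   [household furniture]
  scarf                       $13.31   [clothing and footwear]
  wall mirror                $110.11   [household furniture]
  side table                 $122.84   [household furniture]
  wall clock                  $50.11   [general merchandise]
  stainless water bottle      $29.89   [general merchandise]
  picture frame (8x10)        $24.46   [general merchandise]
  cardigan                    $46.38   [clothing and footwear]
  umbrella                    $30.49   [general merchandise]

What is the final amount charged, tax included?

$568.67

Bookshelf $115.62: household furniture → 4.5% → $5.20
Scarf $13.31: clothing and footwear → 0% → $0.00
Wall mirror $110.11: household furniture → 4.5% → $4.95
Side table $122.84: household furniture → 4.5% → $5.53
Wall clock $50.11: general merchandise → 7.25% → $3.63
Stainless water bottle $29.89: general merchandise → 7.25% → $2.17
Picture frame (8x10) $24.46: general merchandise → 7.25% → $1.77
Cardigan $46.38: clothing and footwear → 0% → $0.00
Umbrella $30.49: general merchandise → 7.25% → $2.21
Subtotal = $543.21; tax = $25.46; total due = $568.67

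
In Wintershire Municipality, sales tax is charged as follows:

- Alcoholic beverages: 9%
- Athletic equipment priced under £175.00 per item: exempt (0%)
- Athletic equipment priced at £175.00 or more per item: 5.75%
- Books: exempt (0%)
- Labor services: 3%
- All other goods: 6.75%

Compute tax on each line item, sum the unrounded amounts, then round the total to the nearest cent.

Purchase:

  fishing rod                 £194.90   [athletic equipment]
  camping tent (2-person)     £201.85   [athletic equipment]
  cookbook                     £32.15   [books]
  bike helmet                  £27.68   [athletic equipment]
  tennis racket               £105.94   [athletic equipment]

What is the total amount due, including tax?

Fishing rod £194.90: athletic equipment, £175.00 or more → 5.75% → £11.20675
Camping tent (2-person) £201.85: athletic equipment, £175.00 or more → 5.75% → £11.606375
Cookbook £32.15: books → 0% → £0.00
Bike helmet £27.68: athletic equipment, under £175.00 → 0% → £0.00
Tennis racket £105.94: athletic equipment, under £175.00 → 0% → £0.00
Subtotal = £562.52; unrounded tax = £22.813125 → £22.81; total due = £585.33

£585.33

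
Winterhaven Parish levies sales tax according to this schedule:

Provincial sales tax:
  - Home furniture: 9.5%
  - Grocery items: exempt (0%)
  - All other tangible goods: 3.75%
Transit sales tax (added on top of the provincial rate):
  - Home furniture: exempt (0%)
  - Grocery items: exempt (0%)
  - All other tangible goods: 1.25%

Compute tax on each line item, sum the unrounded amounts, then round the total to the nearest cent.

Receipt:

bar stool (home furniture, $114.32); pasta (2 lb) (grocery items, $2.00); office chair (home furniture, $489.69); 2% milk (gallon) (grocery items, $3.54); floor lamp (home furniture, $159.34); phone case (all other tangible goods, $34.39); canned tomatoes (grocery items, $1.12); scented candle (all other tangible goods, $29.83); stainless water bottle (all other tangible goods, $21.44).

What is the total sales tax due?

$76.80

Bar stool $114.32: home furniture → 9.5% + 0% transit = 9.5% → $10.8604
Pasta (2 lb) $2.00: grocery items → 0% + 0% transit = 0% → $0.00
Office chair $489.69: home furniture → 9.5% + 0% transit = 9.5% → $46.52055
2% milk (gallon) $3.54: grocery items → 0% + 0% transit = 0% → $0.00
Floor lamp $159.34: home furniture → 9.5% + 0% transit = 9.5% → $15.1373
Phone case $34.39: all other tangible goods → 3.75% + 1.25% transit = 5% → $1.7195
Canned tomatoes $1.12: grocery items → 0% + 0% transit = 0% → $0.00
Scented candle $29.83: all other tangible goods → 3.75% + 1.25% transit = 5% → $1.4915
Stainless water bottle $21.44: all other tangible goods → 3.75% + 1.25% transit = 5% → $1.072
Unrounded tax sum = $76.80125 → $76.80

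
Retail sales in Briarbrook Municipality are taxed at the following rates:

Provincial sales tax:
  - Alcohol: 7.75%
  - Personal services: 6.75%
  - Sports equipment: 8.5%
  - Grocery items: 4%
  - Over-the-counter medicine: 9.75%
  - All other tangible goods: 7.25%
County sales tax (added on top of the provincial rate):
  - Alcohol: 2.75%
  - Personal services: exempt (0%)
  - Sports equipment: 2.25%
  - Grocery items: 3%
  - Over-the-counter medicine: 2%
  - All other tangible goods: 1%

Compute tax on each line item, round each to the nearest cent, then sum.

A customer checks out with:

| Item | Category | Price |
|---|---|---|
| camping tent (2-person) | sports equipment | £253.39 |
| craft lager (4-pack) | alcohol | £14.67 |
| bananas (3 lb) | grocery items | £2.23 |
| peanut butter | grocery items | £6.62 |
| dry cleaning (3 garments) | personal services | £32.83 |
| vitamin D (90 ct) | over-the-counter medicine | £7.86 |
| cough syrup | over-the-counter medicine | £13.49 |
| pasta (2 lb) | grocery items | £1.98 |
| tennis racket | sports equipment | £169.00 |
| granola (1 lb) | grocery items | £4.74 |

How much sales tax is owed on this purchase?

Camping tent (2-person) £253.39: sports equipment → 8.5% + 2.25% county = 10.75% → £27.24
Craft lager (4-pack) £14.67: alcohol → 7.75% + 2.75% county = 10.5% → £1.54
Bananas (3 lb) £2.23: grocery items → 4% + 3% county = 7% → £0.16
Peanut butter £6.62: grocery items → 4% + 3% county = 7% → £0.46
Dry cleaning (3 garments) £32.83: personal services → 6.75% + 0% county = 6.75% → £2.22
Vitamin D (90 ct) £7.86: over-the-counter medicine → 9.75% + 2% county = 11.75% → £0.92
Cough syrup £13.49: over-the-counter medicine → 9.75% + 2% county = 11.75% → £1.59
Pasta (2 lb) £1.98: grocery items → 4% + 3% county = 7% → £0.14
Tennis racket £169.00: sports equipment → 8.5% + 2.25% county = 10.75% → £18.17
Granola (1 lb) £4.74: grocery items → 4% + 3% county = 7% → £0.33
Total tax = £27.24 + £1.54 + £0.16 + £0.46 + £2.22 + £0.92 + £1.59 + £0.14 + £18.17 + £0.33 = £52.77

£52.77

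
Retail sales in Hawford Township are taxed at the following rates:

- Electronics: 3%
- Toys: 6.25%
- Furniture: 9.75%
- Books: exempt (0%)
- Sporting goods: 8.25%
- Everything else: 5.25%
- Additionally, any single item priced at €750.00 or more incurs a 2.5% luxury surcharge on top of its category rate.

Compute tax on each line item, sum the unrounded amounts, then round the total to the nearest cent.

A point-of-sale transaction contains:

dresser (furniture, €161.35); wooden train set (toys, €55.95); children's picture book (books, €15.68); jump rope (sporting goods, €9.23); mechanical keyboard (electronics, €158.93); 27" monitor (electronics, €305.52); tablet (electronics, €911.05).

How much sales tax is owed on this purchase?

€84.03

Dresser €161.35: furniture → 9.75% → €15.731625
Wooden train set €55.95: toys → 6.25% → €3.496875
Children's picture book €15.68: books → 0% → €0.00
Jump rope €9.23: sporting goods → 8.25% → €0.761475
Mechanical keyboard €158.93: electronics → 3% → €4.7679
27" monitor €305.52: electronics → 3% → €9.1656
Tablet €911.05: electronics → 3% + 2.5% surcharge = 5.5% → €50.10775
Unrounded tax sum = €84.031225 → €84.03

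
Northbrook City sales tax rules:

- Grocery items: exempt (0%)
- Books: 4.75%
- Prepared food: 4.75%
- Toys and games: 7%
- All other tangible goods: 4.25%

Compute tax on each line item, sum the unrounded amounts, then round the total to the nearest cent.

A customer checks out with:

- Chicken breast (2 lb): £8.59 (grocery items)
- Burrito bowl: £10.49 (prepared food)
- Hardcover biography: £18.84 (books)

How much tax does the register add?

Chicken breast (2 lb) £8.59: grocery items → 0% → £0.00
Burrito bowl £10.49: prepared food → 4.75% → £0.498275
Hardcover biography £18.84: books → 4.75% → £0.8949
Unrounded tax sum = £1.393175 → £1.39

£1.39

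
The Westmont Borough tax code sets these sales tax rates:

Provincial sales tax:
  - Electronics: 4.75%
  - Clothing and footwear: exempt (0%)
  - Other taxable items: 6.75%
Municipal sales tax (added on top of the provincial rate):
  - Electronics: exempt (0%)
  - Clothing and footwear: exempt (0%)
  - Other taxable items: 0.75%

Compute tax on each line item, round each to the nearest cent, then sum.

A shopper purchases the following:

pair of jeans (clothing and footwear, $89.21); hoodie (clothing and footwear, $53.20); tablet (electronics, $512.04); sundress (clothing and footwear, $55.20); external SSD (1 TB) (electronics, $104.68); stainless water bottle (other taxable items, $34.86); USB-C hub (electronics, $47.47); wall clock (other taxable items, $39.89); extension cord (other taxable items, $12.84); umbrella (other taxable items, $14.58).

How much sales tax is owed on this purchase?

Pair of jeans $89.21: clothing and footwear → 0% + 0% municipal = 0% → $0.00
Hoodie $53.20: clothing and footwear → 0% + 0% municipal = 0% → $0.00
Tablet $512.04: electronics → 4.75% + 0% municipal = 4.75% → $24.32
Sundress $55.20: clothing and footwear → 0% + 0% municipal = 0% → $0.00
External SSD (1 TB) $104.68: electronics → 4.75% + 0% municipal = 4.75% → $4.97
Stainless water bottle $34.86: other taxable items → 6.75% + 0.75% municipal = 7.5% → $2.61
USB-C hub $47.47: electronics → 4.75% + 0% municipal = 4.75% → $2.25
Wall clock $39.89: other taxable items → 6.75% + 0.75% municipal = 7.5% → $2.99
Extension cord $12.84: other taxable items → 6.75% + 0.75% municipal = 7.5% → $0.96
Umbrella $14.58: other taxable items → 6.75% + 0.75% municipal = 7.5% → $1.09
Total tax = $24.32 + $4.97 + $2.61 + $2.25 + $2.99 + $0.96 + $1.09 = $39.19

$39.19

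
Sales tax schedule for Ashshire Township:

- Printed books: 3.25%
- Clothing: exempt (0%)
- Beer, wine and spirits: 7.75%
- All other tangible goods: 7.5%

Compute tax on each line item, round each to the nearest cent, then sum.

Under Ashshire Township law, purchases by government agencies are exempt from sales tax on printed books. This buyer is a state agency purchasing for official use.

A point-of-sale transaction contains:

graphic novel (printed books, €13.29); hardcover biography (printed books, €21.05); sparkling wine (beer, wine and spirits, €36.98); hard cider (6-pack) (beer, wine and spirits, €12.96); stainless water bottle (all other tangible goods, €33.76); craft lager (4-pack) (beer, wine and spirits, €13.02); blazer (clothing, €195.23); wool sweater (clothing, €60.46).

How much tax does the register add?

€7.41

Graphic novel €13.29: printed books, buyer-exempt → 0% → €0.00
Hardcover biography €21.05: printed books, buyer-exempt → 0% → €0.00
Sparkling wine €36.98: beer, wine and spirits → 7.75% → €2.87
Hard cider (6-pack) €12.96: beer, wine and spirits → 7.75% → €1.00
Stainless water bottle €33.76: all other tangible goods → 7.5% → €2.53
Craft lager (4-pack) €13.02: beer, wine and spirits → 7.75% → €1.01
Blazer €195.23: clothing → 0% → €0.00
Wool sweater €60.46: clothing → 0% → €0.00
Total tax = €2.87 + €1.00 + €2.53 + €1.01 = €7.41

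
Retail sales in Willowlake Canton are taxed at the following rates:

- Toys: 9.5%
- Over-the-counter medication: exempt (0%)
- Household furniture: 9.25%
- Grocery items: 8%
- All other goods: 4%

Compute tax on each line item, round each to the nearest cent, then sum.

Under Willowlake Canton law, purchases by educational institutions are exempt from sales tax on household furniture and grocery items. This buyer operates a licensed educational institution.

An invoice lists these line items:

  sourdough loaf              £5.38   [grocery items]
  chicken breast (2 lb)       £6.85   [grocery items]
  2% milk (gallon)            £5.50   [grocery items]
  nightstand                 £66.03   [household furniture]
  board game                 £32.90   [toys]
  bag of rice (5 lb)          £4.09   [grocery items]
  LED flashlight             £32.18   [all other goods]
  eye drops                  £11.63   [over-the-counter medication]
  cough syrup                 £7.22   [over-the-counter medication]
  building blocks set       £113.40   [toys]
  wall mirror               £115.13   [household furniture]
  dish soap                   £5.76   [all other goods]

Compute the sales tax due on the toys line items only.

Board game £32.90: toys → 9.5% → £3.13
Building blocks set £113.40: toys → 9.5% → £10.77
Tax on toys = £3.13 + £10.77 = £13.90

£13.90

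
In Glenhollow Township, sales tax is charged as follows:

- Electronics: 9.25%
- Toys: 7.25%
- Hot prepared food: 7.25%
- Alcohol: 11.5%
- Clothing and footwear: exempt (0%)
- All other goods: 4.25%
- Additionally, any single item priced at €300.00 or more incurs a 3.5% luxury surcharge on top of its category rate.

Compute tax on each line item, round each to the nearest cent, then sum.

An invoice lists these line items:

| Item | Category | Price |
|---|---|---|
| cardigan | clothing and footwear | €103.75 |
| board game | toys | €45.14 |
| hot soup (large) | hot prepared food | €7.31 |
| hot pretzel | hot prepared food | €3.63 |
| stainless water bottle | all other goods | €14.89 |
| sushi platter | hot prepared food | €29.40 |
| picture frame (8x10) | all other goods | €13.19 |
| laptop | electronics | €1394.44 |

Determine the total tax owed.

Cardigan €103.75: clothing and footwear → 0% → €0.00
Board game €45.14: toys → 7.25% → €3.27
Hot soup (large) €7.31: hot prepared food → 7.25% → €0.53
Hot pretzel €3.63: hot prepared food → 7.25% → €0.26
Stainless water bottle €14.89: all other goods → 4.25% → €0.63
Sushi platter €29.40: hot prepared food → 7.25% → €2.13
Picture frame (8x10) €13.19: all other goods → 4.25% → €0.56
Laptop €1394.44: electronics → 9.25% + 3.5% surcharge = 12.75% → €177.79
Total tax = €3.27 + €0.53 + €0.26 + €0.63 + €2.13 + €0.56 + €177.79 = €185.17

€185.17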